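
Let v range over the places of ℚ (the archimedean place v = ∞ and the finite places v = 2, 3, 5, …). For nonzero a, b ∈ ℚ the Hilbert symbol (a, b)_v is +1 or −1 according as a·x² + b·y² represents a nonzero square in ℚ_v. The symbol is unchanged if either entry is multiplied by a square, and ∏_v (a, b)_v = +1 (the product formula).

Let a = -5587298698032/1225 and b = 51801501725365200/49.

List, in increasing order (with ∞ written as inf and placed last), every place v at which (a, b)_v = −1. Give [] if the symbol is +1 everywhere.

Mod squares: a ≡ -43, b ≡ 1291677. Check v ∈ {∞, 2, 3, 5, 7, 17, 19, 31, 43}.
v=31: a=31^2·(≡1), b=31^3·(≡24) mod 31; (1|31)=+1, (24|31)=-1; (−1)^{2·3·15}·(+1)^3·(-1)^2 = +1.
v=7: a=7^-2·(≡3), b=7^-2·(≡4) mod 7; (3|7)=-1, (4|7)=+1; (−1)^{-2·-2·3}·(-1)^-2·(+1)^-2 = +1.
v=3: a=3^4·(≡2), b=3^1·(≡2) mod 3; (2|3)=-1, (2|3)=-1; (−1)^{4·1·1}·(-1)^1·(-1)^4 = -1.
v=43: a=43^1·(≡2), b=43^1·(≡15) mod 43; (2|43)=-1, (15|43)=+1; (−1)^{1·1·21}·(-1)^1·(+1)^1 = +1.
v=19: a=19^2·(≡12), b=19^3·(≡4) mod 19; (12|19)=-1, (4|19)=+1; (−1)^{2·3·9}·(-1)^3·(+1)^2 = -1.
v=∞: -43 < 0 and 1291677 > 0  ⇒  (a,b)_∞ = +1.
v=5: a=5^-2·(≡2), b=5^2·(≡2) mod 5; (2|5)=-1, (2|5)=-1; (−1)^{-2·2·2}·(-1)^2·(-1)^-2 = +1.
v=2: v_2(a)=4, v_2(b)=4; units ≡ 5, 5 (mod 8); ε·ε+αω+βω = 0·0+4·1+4·1 ≡ 0  ⇒  (a,b)_2 = +1.
v=17: a=17^2·(≡13), b=17^3·(≡13) mod 17; (13|17)=+1, (13|17)=+1; (−1)^{2·3·8}·(+1)^3·(+1)^2 = +1.
Ram(-43, 1291677) = {3, 19}; no ℚ_3-point on the conic.

[3, 19]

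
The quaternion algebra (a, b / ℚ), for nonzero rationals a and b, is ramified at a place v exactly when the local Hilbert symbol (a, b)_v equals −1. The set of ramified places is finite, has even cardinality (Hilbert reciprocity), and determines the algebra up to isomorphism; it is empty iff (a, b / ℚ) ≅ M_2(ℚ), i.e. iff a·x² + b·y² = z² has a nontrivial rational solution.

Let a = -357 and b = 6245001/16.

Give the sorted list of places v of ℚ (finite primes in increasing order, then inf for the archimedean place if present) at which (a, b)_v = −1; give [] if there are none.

(a, b) ≡ (-357, 1) mod (ℚ^×)²; places V = {2, 3, 7, 17, ∞}.
(a,b)_3: α=1, u≡1; β=2, v≡1 (mod 3); (1|3)=+1, (1|3)=+1; sign (−1)^0·+1^2·+1^1 = +1.
(a,b)_2: α=0, β=-4; u≡3, v≡1 (mod 8); ε(u)ε(v)=1·0, αω(v)=0·0, βω(u)=-4·1; sum ≡ 0  ⇒  +1.
(a,b)_∞: sgn(-357)=−, sgn(1)=+, so +1.
(a,b)_7: α=1, u≡5; β=4, v≡2 (mod 7); (5|7)=-1, (2|7)=+1; sign (−1)^0·-1^4·+1^1 = +1.
(a,b)_17: α=1, u≡13; β=2, v≡15 (mod 17); (13|17)=+1, (15|17)=+1; sign (−1)^0·+1^2·+1^1 = +1.
Every local symbol is +1, so the conic -357·x² + 1·y² = z² has ℚ_v-points for all v and hence a ℚ-point; (a, b / ℚ) ≅ M_2(ℚ).

[]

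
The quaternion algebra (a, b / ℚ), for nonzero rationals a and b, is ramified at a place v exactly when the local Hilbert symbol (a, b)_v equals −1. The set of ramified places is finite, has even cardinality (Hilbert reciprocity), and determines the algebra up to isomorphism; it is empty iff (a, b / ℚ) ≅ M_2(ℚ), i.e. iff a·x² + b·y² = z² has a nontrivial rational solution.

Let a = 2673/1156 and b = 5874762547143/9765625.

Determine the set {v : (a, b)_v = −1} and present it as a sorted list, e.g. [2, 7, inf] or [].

[7, 11]

Mod squares: a ≡ 33, b ≡ 127687. Check v ∈ {∞, 2, 3, 5, 7, 11, 17, 19, 29, 37}.
v=5: a=5^0·(≡3), b=5^-10·(≡3) mod 5; (3|5)=-1, (3|5)=-1; (−1)^{0·-10·2}·(-1)^-10·(-1)^0 = +1.
v=19: a=19^0·(≡2), b=19^2·(≡11) mod 19; (2|19)=-1, (11|19)=+1; (−1)^{0·2·9}·(-1)^2·(+1)^0 = +1.
v=29: a=29^0·(≡6), b=29^1·(≡5) mod 29; (6|29)=+1, (5|29)=+1; (−1)^{0·1·14}·(+1)^1·(+1)^0 = +1.
v=11: a=11^1·(≡1), b=11^0·(≡6) mod 11; (1|11)=+1, (6|11)=-1; (−1)^{1·0·5}·(+1)^0·(-1)^1 = -1.
v=17: a=17^-2·(≡1), b=17^3·(≡7) mod 17; (1|17)=+1, (7|17)=-1; (−1)^{-2·3·8}·(+1)^3·(-1)^-2 = +1.
v=3: a=3^5·(≡2), b=3^2·(≡1) mod 3; (2|3)=-1, (1|3)=+1; (−1)^{5·2·1}·(-1)^2·(+1)^5 = +1.
v=2: v_2(a)=-2, v_2(b)=0; units ≡ 1, 7 (mod 8); ε·ε+αω+βω = 0·1+-2·0+0·0 ≡ 0  ⇒  (a,b)_2 = +1.
v=7: a=7^0·(≡6), b=7^3·(≡6) mod 7; (6|7)=-1, (6|7)=-1; (−1)^{0·3·3}·(-1)^3·(-1)^0 = -1.
v=37: a=37^0·(≡1), b=37^1·(≡11) mod 37; (1|37)=+1, (11|37)=+1; (−1)^{0·1·18}·(+1)^1·(+1)^0 = +1.
v=∞: 33 > 0 and 127687 > 0  ⇒  (a,b)_∞ = +1.
|Ram(33, 127687)| = 2, even; anisotropic at {7, 11}.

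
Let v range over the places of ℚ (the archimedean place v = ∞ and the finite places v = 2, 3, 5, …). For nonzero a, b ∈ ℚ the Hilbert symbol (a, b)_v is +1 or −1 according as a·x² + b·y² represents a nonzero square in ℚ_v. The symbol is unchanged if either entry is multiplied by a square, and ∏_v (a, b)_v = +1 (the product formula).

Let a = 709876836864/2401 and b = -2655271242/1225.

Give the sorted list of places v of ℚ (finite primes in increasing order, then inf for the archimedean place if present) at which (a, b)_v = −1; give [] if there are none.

Mod squares: a ≡ 986, b ≡ -442. Check v ∈ {∞, 2, 3, 5, 7, 13, 17, 19, 29, 43}.
v=13: a=13^2·(≡11), b=13^1·(≡8) mod 13; (11|13)=-1, (8|13)=-1; (−1)^{2·1·6}·(-1)^1·(-1)^2 = -1.
v=17: a=17^1·(≡12), b=17^1·(≡4) mod 17; (12|17)=-1, (4|17)=+1; (−1)^{1·1·8}·(-1)^1·(+1)^1 = -1.
v=7: a=7^-4·(≡6), b=7^-2·(≡5) mod 7; (6|7)=-1, (5|7)=-1; (−1)^{-4·-2·3}·(-1)^-2·(-1)^-4 = +1.
v=5: a=5^0·(≡4), b=5^-2·(≡2) mod 5; (4|5)=+1, (2|5)=-1; (−1)^{0·-2·2}·(+1)^-2·(-1)^0 = +1.
v=3: a=3^2·(≡2), b=3^2·(≡2) mod 3; (2|3)=-1, (2|3)=-1; (−1)^{2·2·1}·(-1)^2·(-1)^2 = +1.
v=29: a=29^1·(≡22), b=29^0·(≡7) mod 29; (22|29)=+1, (7|29)=+1; (−1)^{1·0·14}·(+1)^0·(+1)^1 = +1.
v=2: v_2(a)=9, v_2(b)=1; units ≡ 5, 3 (mod 8); ε·ε+αω+βω = 0·1+9·1+1·1 ≡ 0  ⇒  (a,b)_2 = +1.
v=43: a=43^2·(≡17), b=43^2·(≡17) mod 43; (17|43)=+1, (17|43)=+1; (−1)^{2·2·21}·(+1)^2·(+1)^2 = +1.
v=19: a=19^0·(≡9), b=19^2·(≡8) mod 19; (9|19)=+1, (8|19)=-1; (−1)^{0·2·9}·(+1)^2·(-1)^0 = +1.
v=∞: 986 > 0 and -442 < 0  ⇒  (a,b)_∞ = +1.
|Ram(986, -442)| = 2, even; anisotropic at {13, 17}.

[13, 17]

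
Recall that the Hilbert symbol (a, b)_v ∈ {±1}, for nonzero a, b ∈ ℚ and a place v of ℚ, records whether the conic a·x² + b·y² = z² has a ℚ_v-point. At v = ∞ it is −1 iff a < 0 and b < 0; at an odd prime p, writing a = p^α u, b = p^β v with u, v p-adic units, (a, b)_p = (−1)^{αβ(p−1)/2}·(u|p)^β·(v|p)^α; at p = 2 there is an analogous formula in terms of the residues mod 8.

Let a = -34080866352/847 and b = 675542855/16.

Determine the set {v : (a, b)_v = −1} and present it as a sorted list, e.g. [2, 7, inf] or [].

(a, b) ≡ (-4589221, 3997295) mod (ℚ^×)²; places V = {2, 3, 5, 7, 11, 13, 17, 19, 29, 31, 37, 41, 47, ∞}.
(a,b)_37: α=1, u≡1; β=1, v≡5 (mod 37); (1|37)=+1, (5|37)=-1; sign (−1)^0·+1^1·-1^1 = -1.
(a,b)_2: α=4, β=-4; u≡3, v≡7 (mod 8); ε(u)ε(v)=1·1, αω(v)=4·0, βω(u)=-4·1; sum ≡ 1  ⇒  -1.
(a,b)_31: α=0, u≡20; β=1, v≡14 (mod 31); (20|31)=+1, (14|31)=+1; sign (−1)^0·+1^1·+1^0 = +1.
(a,b)_19: α=2, u≡11; β=0, v≡12 (mod 19); (11|19)=+1, (12|19)=-1; sign (−1)^0·+1^0·-1^2 = +1.
(a,b)_47: α=1, u≡20; β=0, v≡33 (mod 47); (20|47)=-1, (33|47)=-1; sign (−1)^0·-1^0·-1^1 = -1.
(a,b)_29: α=1, u≡25; β=0, v≡4 (mod 29); (25|29)=+1, (4|29)=+1; sign (−1)^0·+1^0·+1^1 = +1.
(a,b)_7: α=-1, u≡3; β=0, v≡4 (mod 7); (3|7)=-1, (4|7)=+1; sign (−1)^0·-1^0·+1^-1 = +1.
(a,b)_3: α=2, u≡2; β=0, v≡2 (mod 3); (2|3)=-1, (2|3)=-1; sign (−1)^0·-1^0·-1^2 = +1.
(a,b)_13: α=1, u≡6; β=2, v≡1 (mod 13); (6|13)=-1, (1|13)=+1; sign (−1)^0·-1^2·+1^1 = +1.
(a,b)_41: α=0, u≡8; β=1, v≡17 (mod 41); (8|41)=+1, (17|41)=-1; sign (−1)^0·+1^1·-1^0 = +1.
(a,b)_11: α=-2, u≡4; β=0, v≡4 (mod 11); (4|11)=+1, (4|11)=+1; sign (−1)^0·+1^0·+1^-2 = +1.
(a,b)_5: α=0, u≡4; β=1, v≡1 (mod 5); (4|5)=+1, (1|5)=+1; sign (−1)^0·+1^1·+1^0 = +1.
(a,b)_17: α=0, u≡7; β=1, v≡8 (mod 17); (7|17)=-1, (8|17)=+1; sign (−1)^0·-1^1·+1^0 = -1.
(a,b)_∞: sgn(-4589221)=−, sgn(3997295)=+, so +1.
(-4589221, 3997295 / ℚ) ramifies at {2, 17, 37, 47}: a division algebra.

[2, 17, 37, 47]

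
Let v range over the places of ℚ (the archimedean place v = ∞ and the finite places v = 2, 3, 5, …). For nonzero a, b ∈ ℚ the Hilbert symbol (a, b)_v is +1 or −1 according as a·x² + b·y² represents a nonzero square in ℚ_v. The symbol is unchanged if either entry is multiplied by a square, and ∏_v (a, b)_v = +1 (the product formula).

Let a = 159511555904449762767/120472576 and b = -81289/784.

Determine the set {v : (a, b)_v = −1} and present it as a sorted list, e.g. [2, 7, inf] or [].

(a, b) ≡ (494247, -481) mod (ℚ^×)²; places V = {2, 3, 7, 13, 17, 19, 23, 29, 37, ∞}.
(a,b)_∞: sgn(494247)=+, sgn(-481)=−, so +1.
(a,b)_19: α=1, u≡12; β=0, v≡10 (mod 19); (12|19)=-1, (10|19)=-1; sign (−1)^0·-1^0·-1^1 = -1.
(a,b)_3: α=1, u≡1; β=0, v≡2 (mod 3); (1|3)=+1, (2|3)=-1; sign (−1)^0·+1^0·-1^1 = -1.
(a,b)_13: α=9, u≡2; β=3, v≡7 (mod 13); (2|13)=-1, (7|13)=-1; sign (−1)^0·-1^3·-1^9 = +1.
(a,b)_23: α=1, u≡11; β=0, v≡8 (mod 23); (11|23)=-1, (8|23)=+1; sign (−1)^0·-1^0·+1^1 = +1.
(a,b)_17: α=2, u≡10; β=0, v≡11 (mod 17); (10|17)=-1, (11|17)=-1; sign (−1)^0·-1^0·-1^2 = +1.
(a,b)_37: α=2, u≡34; β=1, v≡35 (mod 37); (34|37)=+1, (35|37)=-1; sign (−1)^0·+1^1·-1^2 = +1.
(a,b)_29: α=1, u≡5; β=0, v≡27 (mod 29); (5|29)=+1, (27|29)=-1; sign (−1)^0·+1^0·-1^1 = -1.
(a,b)_7: α=-6, u≡6; β=-2, v≡1 (mod 7); (6|7)=-1, (1|7)=+1; sign (−1)^0·-1^-2·+1^-6 = +1.
(a,b)_2: α=-10, β=-4; u≡7, v≡7 (mod 8); ε(u)ε(v)=1·1, αω(v)=-10·0, βω(u)=-4·0; sum ≡ 1  ⇒  -1.
Ram(494247, -481) = {2, 3, 19, 29}; no ℚ_2-point on the conic.

[2, 3, 19, 29]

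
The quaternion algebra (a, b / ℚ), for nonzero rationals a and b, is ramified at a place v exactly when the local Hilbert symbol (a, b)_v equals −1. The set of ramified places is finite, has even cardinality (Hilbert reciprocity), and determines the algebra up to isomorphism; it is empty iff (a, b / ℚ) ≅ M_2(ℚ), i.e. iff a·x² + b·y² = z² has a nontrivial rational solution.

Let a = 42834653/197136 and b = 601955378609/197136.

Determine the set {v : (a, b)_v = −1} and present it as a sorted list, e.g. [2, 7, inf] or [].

Mod squares: a ≡ 53, b ≡ 744809. Check v ∈ {∞, 2, 3, 13, 23, 29, 31, 37, 47, 53}.
v=23: a=23^0·(≡17), b=23^1·(≡14) mod 23; (17|23)=-1, (14|23)=-1; (−1)^{0·1·11}·(-1)^1·(-1)^0 = -1.
v=37: a=37^-2·(≡34), b=37^-2·(≡21) mod 37; (34|37)=+1, (21|37)=+1; (−1)^{-2·-2·18}·(+1)^-2·(+1)^-2 = +1.
v=2: v_2(a)=-4, v_2(b)=-4; units ≡ 5, 1 (mod 8); ε·ε+αω+βω = 0·0+-4·0+-4·1 ≡ 0  ⇒  (a,b)_2 = +1.
v=31: a=31^2·(≡17), b=31^2·(≡15) mod 31; (17|31)=-1, (15|31)=-1; (−1)^{2·2·15}·(-1)^2·(-1)^2 = +1.
v=3: a=3^-2·(≡2), b=3^-2·(≡2) mod 3; (2|3)=-1, (2|3)=-1; (−1)^{-2·-2·1}·(-1)^-2·(-1)^-2 = +1.
v=53: a=53^1·(≡44), b=53^1·(≡34) mod 53; (44|53)=+1, (34|53)=-1; (−1)^{1·1·26}·(+1)^1·(-1)^1 = -1.
v=47: a=47^0·(≡12), b=47^1·(≡16) mod 47; (12|47)=+1, (16|47)=+1; (−1)^{0·1·23}·(+1)^1·(+1)^0 = +1.
v=13: a=13^0·(≡1), b=13^1·(≡2) mod 13; (1|13)=+1, (2|13)=-1; (−1)^{0·1·6}·(+1)^1·(-1)^0 = +1.
v=∞: 53 > 0 and 744809 > 0  ⇒  (a,b)_∞ = +1.
v=29: a=29^2·(≡13), b=29^2·(≡18) mod 29; (13|29)=+1, (18|29)=-1; (−1)^{2·2·14}·(+1)^2·(-1)^2 = +1.
Ram(53, 744809) = {23, 53}; no ℚ_23-point on the conic.

[23, 53]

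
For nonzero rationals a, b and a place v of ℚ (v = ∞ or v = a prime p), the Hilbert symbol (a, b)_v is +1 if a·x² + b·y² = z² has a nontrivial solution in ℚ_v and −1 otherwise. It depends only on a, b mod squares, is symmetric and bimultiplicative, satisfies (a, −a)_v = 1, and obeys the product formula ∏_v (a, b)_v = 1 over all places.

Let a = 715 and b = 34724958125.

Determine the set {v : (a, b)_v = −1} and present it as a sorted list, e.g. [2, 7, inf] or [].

Mod squares: a ≡ 715, b ≡ 2717. Check v ∈ {∞, 2, 5, 11, 13, 19}.
v=11: a=11^1·(≡10), b=11^3·(≡4) mod 11; (10|11)=-1, (4|11)=+1; (−1)^{1·3·5}·(-1)^3·(+1)^1 = +1.
v=5: a=5^1·(≡3), b=5^4·(≡3) mod 5; (3|5)=-1, (3|5)=-1; (−1)^{1·4·2}·(-1)^4·(-1)^1 = -1.
v=19: a=19^0·(≡12), b=19^1·(≡14) mod 19; (12|19)=-1, (14|19)=-1; (−1)^{0·1·9}·(-1)^1·(-1)^0 = -1.
v=13: a=13^1·(≡3), b=13^3·(≡4) mod 13; (3|13)=+1, (4|13)=+1; (−1)^{1·3·6}·(+1)^3·(+1)^1 = +1.
v=∞: 715 > 0 and 2717 > 0  ⇒  (a,b)_∞ = +1.
v=2: v_2(a)=0, v_2(b)=0; units ≡ 3, 5 (mod 8); ε·ε+αω+βω = 1·0+0·1+0·1 ≡ 0  ⇒  (a,b)_2 = +1.
|Ram(715, 2717)| = 2, even; anisotropic at {5, 19}.

[5, 19]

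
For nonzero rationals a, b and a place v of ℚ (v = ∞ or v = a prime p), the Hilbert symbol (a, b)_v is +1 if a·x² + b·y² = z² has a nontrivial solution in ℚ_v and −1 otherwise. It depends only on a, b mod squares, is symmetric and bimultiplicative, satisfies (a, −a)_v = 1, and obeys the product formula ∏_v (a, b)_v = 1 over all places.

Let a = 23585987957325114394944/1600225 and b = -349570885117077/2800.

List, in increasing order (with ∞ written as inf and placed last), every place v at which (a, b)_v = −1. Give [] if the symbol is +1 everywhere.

[7, 17]

Mod squares: a ≡ 9061, b ≡ -2451897539. Check v ∈ {∞, 2, 3, 5, 7, 11, 13, 17, 23, 29, 31, 37, 41, 43, 47}.
v=47: a=47^2·(≡24), b=47^0·(≡36) mod 47; (24|47)=+1, (36|47)=+1; (−1)^{2·0·23}·(+1)^0·(+1)^2 = +1.
v=31: a=31^2·(≡16), b=31^1·(≡23) mod 31; (16|31)=+1, (23|31)=-1; (−1)^{2·1·15}·(+1)^1·(-1)^2 = +1.
v=43: a=43^2·(≡31), b=43^1·(≡29) mod 43; (31|43)=+1, (29|43)=-1; (−1)^{2·1·21}·(+1)^1·(-1)^2 = +1.
v=2: v_2(a)=6, v_2(b)=-4; units ≡ 5, 5 (mod 8); ε·ε+αω+βω = 0·0+6·1+-4·1 ≡ 0  ⇒  (a,b)_2 = +1.
v=17: a=17^1·(≡14), b=17^1·(≡8) mod 17; (14|17)=-1, (8|17)=+1; (−1)^{1·1·8}·(-1)^1·(+1)^1 = -1.
v=13: a=13^1·(≡8), b=13^1·(≡6) mod 13; (8|13)=-1, (6|13)=-1; (−1)^{1·1·6}·(-1)^1·(-1)^1 = +1.
v=7: a=7^0·(≡6), b=7^-1·(≡6) mod 7; (6|7)=-1, (6|7)=-1; (−1)^{0·-1·3}·(-1)^-1·(-1)^0 = -1.
v=41: a=41^1·(≡23), b=41^1·(≡37) mod 41; (23|41)=+1, (37|41)=+1; (−1)^{1·1·20}·(+1)^1·(+1)^1 = +1.
v=11: a=11^-2·(≡8), b=11^0·(≡6) mod 11; (8|11)=-1, (6|11)=-1; (−1)^{-2·0·5}·(-1)^0·(-1)^-2 = +1.
v=5: a=5^-2·(≡1), b=5^-2·(≡4) mod 5; (1|5)=+1, (4|5)=+1; (−1)^{-2·-2·2}·(+1)^-2·(+1)^-2 = +1.
v=29: a=29^2·(≡7), b=29^1·(≡5) mod 29; (7|29)=+1, (5|29)=+1; (−1)^{2·1·14}·(+1)^1·(+1)^2 = +1.
v=3: a=3^2·(≡1), b=3^6·(≡1) mod 3; (1|3)=+1, (1|3)=+1; (−1)^{2·6·1}·(+1)^6·(+1)^2 = +1.
v=23: a=23^-2·(≡10), b=23^0·(≡8) mod 23; (10|23)=-1, (8|23)=+1; (−1)^{-2·0·11}·(-1)^0·(+1)^-2 = +1.
v=37: a=37^2·(≡7), b=37^2·(≡20) mod 37; (7|37)=+1, (20|37)=-1; (−1)^{2·2·18}·(+1)^2·(-1)^2 = +1.
v=∞: 9061 > 0 and -2451897539 < 0  ⇒  (a,b)_∞ = +1.
(9061, -2451897539 / ℚ) ramifies at {7, 17}: a division algebra.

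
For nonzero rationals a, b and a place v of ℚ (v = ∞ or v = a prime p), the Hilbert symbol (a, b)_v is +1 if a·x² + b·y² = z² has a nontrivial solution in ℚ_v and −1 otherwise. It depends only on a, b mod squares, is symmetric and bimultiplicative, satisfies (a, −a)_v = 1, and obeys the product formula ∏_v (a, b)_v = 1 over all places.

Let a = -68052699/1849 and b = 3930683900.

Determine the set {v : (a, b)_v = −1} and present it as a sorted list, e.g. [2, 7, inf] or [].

(a, b) ≡ (-62491, 39306839) mod (ℚ^×)²; places V = {2, 3, 5, 11, 13, 17, 19, 23, 37, 43, ∞}.
(a,b)_23: α=1, u≡5; β=1, v≡8 (mod 23); (5|23)=-1, (8|23)=+1; sign (−1)^1·-1^1·+1^1 = +1.
(a,b)_43: α=-2, u≡4; β=0, v≡21 (mod 43); (4|43)=+1, (21|43)=+1; sign (−1)^0·+1^0·+1^-2 = +1.
(a,b)_13: α=1, u≡10; β=1, v≡8 (mod 13); (10|13)=+1, (8|13)=-1; sign (−1)^0·+1^1·-1^1 = -1.
(a,b)_11: α=3, u≡10; β=1, v≡10 (mod 11); (10|11)=-1, (10|11)=-1; sign (−1)^1·-1^1·-1^3 = -1.
(a,b)_37: α=0, u≡5; β=1, v≡4 (mod 37); (5|37)=-1, (4|37)=+1; sign (−1)^0·-1^1·+1^0 = -1.
(a,b)_∞: sgn(-62491)=−, sgn(39306839)=+, so +1.
(a,b)_5: α=0, u≡4; β=2, v≡1 (mod 5); (4|5)=+1, (1|5)=+1; sign (−1)^0·+1^2·+1^0 = +1.
(a,b)_3: α=2, u≡2; β=0, v≡2 (mod 3); (2|3)=-1, (2|3)=-1; sign (−1)^0·-1^0·-1^2 = +1.
(a,b)_2: α=0, β=2; u≡5, v≡7 (mod 8); ε(u)ε(v)=0·1, αω(v)=0·0, βω(u)=2·1; sum ≡ 0  ⇒  +1.
(a,b)_17: α=0, u≡4; β=1, v≡6 (mod 17); (4|17)=+1, (6|17)=-1; sign (−1)^0·+1^1·-1^0 = +1.
(a,b)_19: α=1, u≡17; β=1, v≡1 (mod 19); (17|19)=+1, (1|19)=+1; sign (−1)^1·+1^1·+1^1 = -1.
|Ram(-62491, 39306839)| = 4, even; anisotropic at {11, 13, 19, 37}.

[11, 13, 19, 37]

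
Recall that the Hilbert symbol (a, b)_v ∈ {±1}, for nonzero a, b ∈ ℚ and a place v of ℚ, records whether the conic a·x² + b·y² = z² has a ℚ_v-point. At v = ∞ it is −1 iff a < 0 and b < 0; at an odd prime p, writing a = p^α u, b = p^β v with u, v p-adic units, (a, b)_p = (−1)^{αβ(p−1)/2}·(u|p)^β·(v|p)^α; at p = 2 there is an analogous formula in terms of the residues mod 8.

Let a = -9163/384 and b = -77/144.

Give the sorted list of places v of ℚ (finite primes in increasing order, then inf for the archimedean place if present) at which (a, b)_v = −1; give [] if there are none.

Mod squares: a ≡ -1122, b ≡ -77. Check v ∈ {∞, 2, 3, 7, 11, 17}.
v=3: a=3^-1·(≡1), b=3^-2·(≡1) mod 3; (1|3)=+1, (1|3)=+1; (−1)^{-1·-2·1}·(+1)^-2·(+1)^-1 = +1.
v=7: a=7^2·(≡5), b=7^1·(≡6) mod 7; (5|7)=-1, (6|7)=-1; (−1)^{2·1·3}·(-1)^1·(-1)^2 = -1.
v=∞: -1122 < 0 and -77 < 0  ⇒  (a,b)_∞ = -1.
v=17: a=17^1·(≡9), b=17^0·(≡1) mod 17; (9|17)=+1, (1|17)=+1; (−1)^{1·0·8}·(+1)^0·(+1)^1 = +1.
v=2: v_2(a)=-7, v_2(b)=-4; units ≡ 7, 3 (mod 8); ε·ε+αω+βω = 1·1+-7·1+-4·0 ≡ 0  ⇒  (a,b)_2 = +1.
v=11: a=11^1·(≡8), b=11^1·(≡4) mod 11; (8|11)=-1, (4|11)=+1; (−1)^{1·1·5}·(-1)^1·(+1)^1 = +1.
|Ram(-1122, -77)| = 2, even; anisotropic at {7, ∞}.

[7, inf]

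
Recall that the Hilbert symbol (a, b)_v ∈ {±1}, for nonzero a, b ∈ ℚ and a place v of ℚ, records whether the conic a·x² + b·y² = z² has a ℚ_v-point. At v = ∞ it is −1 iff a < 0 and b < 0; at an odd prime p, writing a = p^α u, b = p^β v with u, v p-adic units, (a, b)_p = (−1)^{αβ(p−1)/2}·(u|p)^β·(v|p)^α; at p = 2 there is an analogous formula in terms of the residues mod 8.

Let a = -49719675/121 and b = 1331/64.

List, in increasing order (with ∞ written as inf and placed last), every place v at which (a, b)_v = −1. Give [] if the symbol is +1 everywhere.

(a, b) ≡ (-1988787, 11) mod (ℚ^×)²; places V = {2, 3, 5, 11, 19, 23, 37, 41, ∞}.
(a,b)_37: α=1, u≡25; β=0, v≡26 (mod 37); (25|37)=+1, (26|37)=+1; sign (−1)^0·+1^0·+1^1 = +1.
(a,b)_19: α=1, u≡1; β=0, v≡11 (mod 19); (1|19)=+1, (11|19)=+1; sign (−1)^0·+1^0·+1^1 = +1.
(a,b)_∞: sgn(-1988787)=−, sgn(11)=+, so +1.
(a,b)_11: α=-2, u≡6; β=3, v≡5 (mod 11); (6|11)=-1, (5|11)=+1; sign (−1)^0·-1^3·+1^-2 = -1.
(a,b)_2: α=0, β=-6; u≡5, v≡3 (mod 8); ε(u)ε(v)=0·1, αω(v)=0·1, βω(u)=-6·1; sum ≡ 0  ⇒  +1.
(a,b)_41: α=1, u≡9; β=0, v≡24 (mod 41); (9|41)=+1, (24|41)=-1; sign (−1)^0·+1^0·-1^1 = -1.
(a,b)_3: α=1, u≡2; β=0, v≡2 (mod 3); (2|3)=-1, (2|3)=-1; sign (−1)^0·-1^0·-1^1 = -1.
(a,b)_5: α=2, u≡3; β=0, v≡4 (mod 5); (3|5)=-1, (4|5)=+1; sign (−1)^0·-1^0·+1^2 = +1.
(a,b)_23: α=1, u≡19; β=0, v≡19 (mod 23); (19|23)=-1, (19|23)=-1; sign (−1)^0·-1^0·-1^1 = -1.
Ram(-1988787, 11) = {3, 11, 23, 41}; no ℚ_3-point on the conic.

[3, 11, 23, 41]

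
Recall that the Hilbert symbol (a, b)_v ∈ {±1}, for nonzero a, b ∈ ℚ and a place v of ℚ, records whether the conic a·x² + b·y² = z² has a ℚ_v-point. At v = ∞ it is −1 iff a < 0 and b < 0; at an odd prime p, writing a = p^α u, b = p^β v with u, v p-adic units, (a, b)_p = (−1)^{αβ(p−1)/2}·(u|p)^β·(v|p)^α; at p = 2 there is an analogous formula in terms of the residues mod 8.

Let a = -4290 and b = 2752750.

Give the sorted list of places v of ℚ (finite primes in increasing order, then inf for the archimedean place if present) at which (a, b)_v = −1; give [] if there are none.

Mod squares: a ≡ -4290, b ≡ 910. Check v ∈ {∞, 2, 3, 5, 7, 11, 13}.
v=2: v_2(a)=1, v_2(b)=1; units ≡ 7, 7 (mod 8); ε·ε+αω+βω = 1·1+1·0+1·0 ≡ 1  ⇒  (a,b)_2 = -1.
v=7: a=7^0·(≡1), b=7^1·(≡4) mod 7; (1|7)=+1, (4|7)=+1; (−1)^{0·1·3}·(+1)^1·(+1)^0 = +1.
v=3: a=3^1·(≡1), b=3^0·(≡1) mod 3; (1|3)=+1, (1|3)=+1; (−1)^{1·0·1}·(+1)^0·(+1)^1 = +1.
v=11: a=11^1·(≡6), b=11^2·(≡2) mod 11; (6|11)=-1, (2|11)=-1; (−1)^{1·2·5}·(-1)^2·(-1)^1 = -1.
v=5: a=5^1·(≡2), b=5^3·(≡2) mod 5; (2|5)=-1, (2|5)=-1; (−1)^{1·3·2}·(-1)^3·(-1)^1 = +1.
v=13: a=13^1·(≡8), b=13^1·(≡6) mod 13; (8|13)=-1, (6|13)=-1; (−1)^{1·1·6}·(-1)^1·(-1)^1 = +1.
v=∞: -4290 < 0 and 910 > 0  ⇒  (a,b)_∞ = +1.
(-4290, 910 / ℚ) ramifies at {2, 11}: a division algebra.

[2, 11]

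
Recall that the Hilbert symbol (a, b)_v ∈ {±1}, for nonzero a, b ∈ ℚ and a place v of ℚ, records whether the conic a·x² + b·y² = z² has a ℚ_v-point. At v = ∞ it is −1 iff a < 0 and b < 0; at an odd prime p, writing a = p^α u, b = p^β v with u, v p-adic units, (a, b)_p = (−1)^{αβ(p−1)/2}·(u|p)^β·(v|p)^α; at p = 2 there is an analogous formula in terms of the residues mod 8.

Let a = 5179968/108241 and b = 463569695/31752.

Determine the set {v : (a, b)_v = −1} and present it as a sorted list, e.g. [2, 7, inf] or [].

(a, b) ≡ (17, 190) mod (ℚ^×)²; places V = {2, 3, 5, 7, 17, 19, 23, 47, ∞}.
(a,b)_2: α=6, β=-3; u≡1, v≡7 (mod 8); ε(u)ε(v)=0·1, αω(v)=6·0, βω(u)=-3·0; sum ≡ 0  ⇒  +1.
(a,b)_17: α=1, u≡15; β=0, v≡6 (mod 17); (15|17)=+1, (6|17)=-1; sign (−1)^0·+1^0·-1^1 = -1.
(a,b)_19: α=0, u≡1; β=1, v≡10 (mod 19); (1|19)=+1, (10|19)=-1; sign (−1)^0·+1^1·-1^0 = +1.
(a,b)_47: α=-2, u≡2; β=4, v≡7 (mod 47); (2|47)=+1, (7|47)=+1; sign (−1)^0·+1^4·+1^-2 = +1.
(a,b)_5: α=0, u≡3; β=1, v≡2 (mod 5); (3|5)=-1, (2|5)=-1; sign (−1)^0·-1^1·-1^0 = -1.
(a,b)_7: α=-2, u≡6; β=-2, v≡2 (mod 7); (6|7)=-1, (2|7)=+1; sign (−1)^0·-1^-2·+1^-2 = +1.
(a,b)_∞: sgn(17)=+, sgn(190)=+, so +1.
(a,b)_3: α=2, u≡2; β=-4, v≡1 (mod 3); (2|3)=-1, (1|3)=+1; sign (−1)^0·-1^-4·+1^2 = +1.
(a,b)_23: α=2, u≡21; β=0, v≡6 (mod 23); (21|23)=-1, (6|23)=+1; sign (−1)^0·-1^0·+1^2 = +1.
|Ram(17, 190)| = 2, even; anisotropic at {5, 17}.

[5, 17]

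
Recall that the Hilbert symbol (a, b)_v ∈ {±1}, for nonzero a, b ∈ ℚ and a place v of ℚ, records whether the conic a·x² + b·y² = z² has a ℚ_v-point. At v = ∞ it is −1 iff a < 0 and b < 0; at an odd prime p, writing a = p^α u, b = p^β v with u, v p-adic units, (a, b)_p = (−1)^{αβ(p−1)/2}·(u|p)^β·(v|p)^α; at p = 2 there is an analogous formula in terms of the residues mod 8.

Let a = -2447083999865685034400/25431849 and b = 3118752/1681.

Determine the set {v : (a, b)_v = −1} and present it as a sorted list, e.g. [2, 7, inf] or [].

[17, 37]

(a, b) ≡ (-74, 442) mod (ℚ^×)²; places V = {2, 3, 5, 7, 13, 17, 29, 37, 41, ∞}.
(a,b)_41: α=-4, u≡8; β=-2, v≡5 (mod 41); (8|41)=+1, (5|41)=+1; sign (−1)^0·+1^-2·+1^-4 = +1.
(a,b)_2: α=5, β=5; u≡3, v≡5 (mod 8); ε(u)ε(v)=1·0, αω(v)=5·1, βω(u)=5·1; sum ≡ 0  ⇒  +1.
(a,b)_7: α=2, u≡6; β=2, v≡4 (mod 7); (6|7)=-1, (4|7)=+1; sign (−1)^0·-1^2·+1^2 = +1.
(a,b)_17: α=4, u≡5; β=1, v≡4 (mod 17); (5|17)=-1, (4|17)=+1; sign (−1)^0·-1^1·+1^4 = -1.
(a,b)_29: α=4, u≡7; β=0, v≡24 (mod 29); (7|29)=+1, (24|29)=+1; sign (−1)^0·+1^0·+1^4 = +1.
(a,b)_37: α=1, u≡15; β=0, v≡6 (mod 37); (15|37)=-1, (6|37)=-1; sign (−1)^0·-1^0·-1^1 = -1.
(a,b)_5: α=2, u≡1; β=0, v≡2 (mod 5); (1|5)=+1, (2|5)=-1; sign (−1)^0·+1^0·-1^2 = +1.
(a,b)_3: α=-2, u≡1; β=2, v≡1 (mod 3); (1|3)=+1, (1|3)=+1; sign (−1)^0·+1^2·+1^-2 = +1.
(a,b)_13: α=4, u≡10; β=1, v≡7 (mod 13); (10|13)=+1, (7|13)=-1; sign (−1)^0·+1^1·-1^4 = +1.
(a,b)_∞: sgn(-74)=−, sgn(442)=+, so +1.
|Ram(-74, 442)| = 2, even; anisotropic at {17, 37}.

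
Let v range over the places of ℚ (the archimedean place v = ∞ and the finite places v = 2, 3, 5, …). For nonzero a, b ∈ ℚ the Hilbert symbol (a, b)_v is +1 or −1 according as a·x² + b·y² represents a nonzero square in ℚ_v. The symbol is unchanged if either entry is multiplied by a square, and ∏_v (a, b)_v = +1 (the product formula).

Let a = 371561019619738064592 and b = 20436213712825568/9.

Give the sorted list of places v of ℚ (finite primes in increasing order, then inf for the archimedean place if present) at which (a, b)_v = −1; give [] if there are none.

[2, 3, 17, 23]

Mod squares: a ≡ 6097917, b ≡ 177422. Check v ∈ {∞, 2, 3, 7, 17, 19, 23, 29, 31}.
v=3: a=3^1·(≡1), b=3^-2·(≡2) mod 3; (1|3)=+1, (2|3)=-1; (−1)^{1·-2·1}·(+1)^-2·(-1)^1 = -1.
v=19: a=19^1·(≡18), b=19^1·(≡5) mod 19; (18|19)=-1, (5|19)=+1; (−1)^{1·1·9}·(-1)^1·(+1)^1 = +1.
v=31: a=31^3·(≡11), b=31^2·(≡25) mod 31; (11|31)=-1, (25|31)=+1; (−1)^{3·2·15}·(-1)^2·(+1)^3 = +1.
v=29: a=29^1·(≡16), b=29^1·(≡16) mod 29; (16|29)=+1, (16|29)=+1; (−1)^{1·1·14}·(+1)^1·(+1)^1 = +1.
v=7: a=7^3·(≡4), b=7^3·(≡5) mod 7; (4|7)=+1, (5|7)=-1; (−1)^{3·3·3}·(+1)^3·(-1)^3 = +1.
v=2: v_2(a)=4, v_2(b)=5; units ≡ 5, 7 (mod 8); ε·ε+αω+βω = 0·1+4·0+5·1 ≡ 1  ⇒  (a,b)_2 = -1.
v=23: a=23^4·(≡14), b=23^3·(≡8) mod 23; (14|23)=-1, (8|23)=+1; (−1)^{4·3·11}·(-1)^3·(+1)^4 = -1.
v=∞: 6097917 > 0 and 177422 > 0  ⇒  (a,b)_∞ = +1.
v=17: a=17^3·(≡4), b=17^2·(≡6) mod 17; (4|17)=+1, (6|17)=-1; (−1)^{3·2·8}·(+1)^2·(-1)^3 = -1.
Ram(6097917, 177422) = {2, 3, 17, 23}; no ℚ_2-point on the conic.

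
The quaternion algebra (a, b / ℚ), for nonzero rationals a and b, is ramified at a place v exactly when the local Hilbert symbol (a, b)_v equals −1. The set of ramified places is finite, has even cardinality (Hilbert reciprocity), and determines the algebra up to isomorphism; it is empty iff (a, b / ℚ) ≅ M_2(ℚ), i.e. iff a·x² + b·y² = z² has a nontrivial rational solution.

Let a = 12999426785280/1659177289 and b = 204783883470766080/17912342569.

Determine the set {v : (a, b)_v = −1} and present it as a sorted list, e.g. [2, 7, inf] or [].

(a, b) ≡ (5, 2470) mod (ℚ^×)²; places V = {2, 3, 5, 7, 11, 13, 17, 19, 23, ∞}.
(a,b)_17: α=2, u≡6; β=0, v≡5 (mod 17); (6|17)=-1, (5|17)=-1; sign (−1)^0·-1^0·-1^2 = +1.
(a,b)_11: α=-2, u≡9; β=-2, v≡8 (mod 11); (9|11)=+1, (8|11)=-1; sign (−1)^0·+1^-2·-1^-2 = +1.
(a,b)_2: α=14, β=25; u≡5, v≡3 (mod 8); ε(u)ε(v)=0·1, αω(v)=14·1, βω(u)=25·1; sum ≡ 1  ⇒  -1.
(a,b)_5: α=1, u≡4; β=1, v≡4 (mod 5); (4|5)=+1, (4|5)=+1; sign (−1)^0·+1^1·+1^1 = +1.
(a,b)_23: α=-4, u≡22; β=-6, v≡16 (mod 23); (22|23)=-1, (16|23)=+1; sign (−1)^0·-1^-6·+1^-4 = +1.
(a,b)_3: α=2, u≡2; β=4, v≡1 (mod 3); (2|3)=-1, (1|3)=+1; sign (−1)^0·-1^4·+1^2 = +1.
(a,b)_13: α=2, u≡6; β=3, v≡8 (mod 13); (6|13)=-1, (8|13)=-1; sign (−1)^0·-1^3·-1^2 = -1.
(a,b)_7: α=-2, u≡3; β=0, v≡6 (mod 7); (3|7)=-1, (6|7)=-1; sign (−1)^0·-1^0·-1^-2 = +1.
(a,b)_19: α=2, u≡7; β=3, v≡1 (mod 19); (7|19)=+1, (1|19)=+1; sign (−1)^0·+1^3·+1^2 = +1.
(a,b)_∞: sgn(5)=+, sgn(2470)=+, so +1.
Ram(5, 2470) = {2, 13}; no ℚ_2-point on the conic.

[2, 13]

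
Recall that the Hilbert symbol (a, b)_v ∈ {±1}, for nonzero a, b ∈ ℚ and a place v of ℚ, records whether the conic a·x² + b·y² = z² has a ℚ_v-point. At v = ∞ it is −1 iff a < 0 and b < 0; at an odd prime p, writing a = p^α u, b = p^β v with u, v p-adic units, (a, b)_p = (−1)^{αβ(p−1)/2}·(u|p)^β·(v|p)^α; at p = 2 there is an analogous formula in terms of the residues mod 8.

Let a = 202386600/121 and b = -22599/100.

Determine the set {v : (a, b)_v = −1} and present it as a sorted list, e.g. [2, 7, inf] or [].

(a, b) ≡ (26, -31) mod (ℚ^×)²; places V = {2, 3, 5, 11, 13, 31, ∞}.
(a,b)_2: α=3, β=-2; u≡5, v≡1 (mod 8); ε(u)ε(v)=0·0, αω(v)=3·0, βω(u)=-2·1; sum ≡ 0  ⇒  +1.
(a,b)_13: α=1, u≡6; β=0, v≡11 (mod 13); (6|13)=-1, (11|13)=-1; sign (−1)^0·-1^0·-1^1 = -1.
(a,b)_3: α=4, u≡2; β=6, v≡2 (mod 3); (2|3)=-1, (2|3)=-1; sign (−1)^0·-1^6·-1^4 = +1.
(a,b)_∞: sgn(26)=+, sgn(-31)=−, so +1.
(a,b)_5: α=2, u≡4; β=-2, v≡4 (mod 5); (4|5)=+1, (4|5)=+1; sign (−1)^0·+1^-2·+1^2 = +1.
(a,b)_11: α=-2, u≡9; β=0, v≡6 (mod 11); (9|11)=+1, (6|11)=-1; sign (−1)^0·+1^0·-1^-2 = +1.
(a,b)_31: α=2, u≡15; β=1, v≡11 (mod 31); (15|31)=-1, (11|31)=-1; sign (−1)^0·-1^1·-1^2 = -1.
|Ram(26, -31)| = 2, even; anisotropic at {13, 31}.

[13, 31]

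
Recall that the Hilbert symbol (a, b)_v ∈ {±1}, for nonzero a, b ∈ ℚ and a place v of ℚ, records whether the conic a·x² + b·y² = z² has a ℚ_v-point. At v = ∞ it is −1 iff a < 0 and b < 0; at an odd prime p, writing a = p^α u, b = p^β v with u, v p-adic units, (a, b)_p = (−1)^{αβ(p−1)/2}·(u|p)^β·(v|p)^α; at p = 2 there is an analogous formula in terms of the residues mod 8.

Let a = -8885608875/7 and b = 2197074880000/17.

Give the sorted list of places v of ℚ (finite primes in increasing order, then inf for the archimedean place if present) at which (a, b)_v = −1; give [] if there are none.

(a, b) ≡ (-85085, 646646) mod (ℚ^×)²; places V = {2, 3, 5, 7, 11, 13, 17, 19, ∞}.
(a,b)_3: α=4, u≡1; β=0, v≡2 (mod 3); (1|3)=+1, (2|3)=-1; sign (−1)^0·+1^0·-1^4 = +1.
(a,b)_5: α=3, u≡2; β=4, v≡4 (mod 5); (2|5)=-1, (4|5)=+1; sign (−1)^0·-1^4·+1^3 = +1.
(a,b)_∞: sgn(-85085)=−, sgn(646646)=+, so +1.
(a,b)_19: α=2, u≡16; β=3, v≡6 (mod 19); (16|19)=+1, (6|19)=+1; sign (−1)^0·+1^3·+1^2 = +1.
(a,b)_11: α=1, u≡3; β=1, v≡8 (mod 11); (3|11)=+1, (8|11)=-1; sign (−1)^1·+1^1·-1^1 = +1.
(a,b)_2: α=0, β=9; u≡3, v≡3 (mod 8); ε(u)ε(v)=1·1, αω(v)=0·1, βω(u)=9·1; sum ≡ 0  ⇒  +1.
(a,b)_17: α=1, u≡11; β=-1, v≡9 (mod 17); (11|17)=-1, (9|17)=+1; sign (−1)^0·-1^-1·+1^1 = -1.
(a,b)_13: α=1, u≡5; β=1, v≡3 (mod 13); (5|13)=-1, (3|13)=+1; sign (−1)^0·-1^1·+1^1 = -1.
(a,b)_7: α=-1, u≡4; β=1, v≡5 (mod 7); (4|7)=+1, (5|7)=-1; sign (−1)^1·+1^1·-1^-1 = +1.
(-85085, 646646 / ℚ) ramifies at {13, 17}: a division algebra.

[13, 17]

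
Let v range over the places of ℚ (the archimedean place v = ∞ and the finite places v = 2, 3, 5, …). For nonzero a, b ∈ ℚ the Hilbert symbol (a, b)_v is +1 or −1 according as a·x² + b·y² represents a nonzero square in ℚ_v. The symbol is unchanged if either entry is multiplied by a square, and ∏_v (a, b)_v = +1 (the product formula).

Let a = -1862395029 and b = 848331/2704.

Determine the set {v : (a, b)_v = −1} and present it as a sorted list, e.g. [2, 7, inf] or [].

(a, b) ≡ (-341, 779) mod (ℚ^×)²; places V = {2, 3, 11, 13, 19, 31, 41, ∞}.
(a,b)_41: α=2, u≡34; β=1, v≡7 (mod 41); (34|41)=-1, (7|41)=-1; sign (−1)^0·-1^1·-1^2 = -1.
(a,b)_19: α=2, u≡5; β=1, v≡3 (mod 19); (5|19)=+1, (3|19)=-1; sign (−1)^0·+1^1·-1^2 = +1.
(a,b)_3: α=2, u≡1; β=2, v≡2 (mod 3); (1|3)=+1, (2|3)=-1; sign (−1)^0·+1^2·-1^2 = +1.
(a,b)_13: α=0, u≡12; β=-2, v≡1 (mod 13); (12|13)=+1, (1|13)=+1; sign (−1)^0·+1^-2·+1^0 = +1.
(a,b)_∞: sgn(-341)=−, sgn(779)=+, so +1.
(a,b)_2: α=0, β=-4; u≡3, v≡3 (mod 8); ε(u)ε(v)=1·1, αω(v)=0·1, βω(u)=-4·1; sum ≡ 1  ⇒  -1.
(a,b)_31: α=1, u≡28; β=0, v≡20 (mod 31); (28|31)=+1, (20|31)=+1; sign (−1)^0·+1^0·+1^1 = +1.
(a,b)_11: α=1, u≡6; β=2, v≡9 (mod 11); (6|11)=-1, (9|11)=+1; sign (−1)^0·-1^2·+1^1 = +1.
Ram(-341, 779) = {2, 41}; no ℚ_2-point on the conic.

[2, 41]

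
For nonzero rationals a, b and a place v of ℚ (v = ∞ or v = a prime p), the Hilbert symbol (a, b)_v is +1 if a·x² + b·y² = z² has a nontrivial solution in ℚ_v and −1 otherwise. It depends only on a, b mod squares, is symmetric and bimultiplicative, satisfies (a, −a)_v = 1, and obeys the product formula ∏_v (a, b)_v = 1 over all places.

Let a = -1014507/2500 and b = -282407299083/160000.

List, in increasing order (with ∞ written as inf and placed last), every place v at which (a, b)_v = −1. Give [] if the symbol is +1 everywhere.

(a, b) ≡ (-667, -7163) mod (ℚ^×)²; places V = {2, 3, 5, 7, 13, 19, 23, 29, ∞}.
(a,b)_7: α=0, u≡3; β=2, v≡5 (mod 7); (3|7)=-1, (5|7)=-1; sign (−1)^0·-1^2·-1^0 = +1.
(a,b)_5: α=-4, u≡2; β=-4, v≡2 (mod 5); (2|5)=-1, (2|5)=-1; sign (−1)^0·-1^-4·-1^-4 = +1.
(a,b)_29: α=1, u≡13; β=1, v≡15 (mod 29); (13|29)=+1, (15|29)=-1; sign (−1)^0·+1^1·-1^1 = -1.
(a,b)_3: α=2, u≡2; β=2, v≡1 (mod 3); (2|3)=-1, (1|3)=+1; sign (−1)^0·-1^2·+1^2 = +1.
(a,b)_13: α=2, u≡4; β=3, v≡5 (mod 13); (4|13)=+1, (5|13)=-1; sign (−1)^0·+1^3·-1^2 = +1.
(a,b)_19: α=0, u≡5; β=1, v≡15 (mod 19); (5|19)=+1, (15|19)=-1; sign (−1)^0·+1^1·-1^0 = +1.
(a,b)_2: α=-2, β=-8; u≡5, v≡5 (mod 8); ε(u)ε(v)=0·0, αω(v)=-2·1, βω(u)=-8·1; sum ≡ 0  ⇒  +1.
(a,b)_23: α=1, u≡19; β=2, v≡4 (mod 23); (19|23)=-1, (4|23)=+1; sign (−1)^0·-1^2·+1^1 = +1.
(a,b)_∞: sgn(-667)=−, sgn(-7163)=−, so -1.
(-667, -7163 / ℚ) ramifies at {29, ∞}: a division algebra.

[29, inf]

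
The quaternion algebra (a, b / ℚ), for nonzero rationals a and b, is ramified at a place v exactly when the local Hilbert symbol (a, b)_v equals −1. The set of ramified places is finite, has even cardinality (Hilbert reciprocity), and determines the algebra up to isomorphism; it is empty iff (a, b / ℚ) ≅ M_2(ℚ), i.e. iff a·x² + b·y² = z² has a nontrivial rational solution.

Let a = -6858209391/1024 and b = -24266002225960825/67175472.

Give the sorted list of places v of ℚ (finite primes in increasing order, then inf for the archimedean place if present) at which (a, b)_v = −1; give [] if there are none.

Mod squares: a ≡ -12964479, b ≡ -447051. Check v ∈ {∞, 2, 3, 5, 7, 11, 13, 19, 23, 29, 31}.
v=7: a=7^0·(≡1), b=7^-2·(≡1) mod 7; (1|7)=+1, (1|7)=+1; (−1)^{0·-2·3}·(+1)^-2·(+1)^0 = +1.
v=13: a=13^0·(≡11), b=13^-4·(≡5) mod 13; (11|13)=-1, (5|13)=-1; (−1)^{0·-4·6}·(-1)^-4·(-1)^0 = +1.
v=2: v_2(a)=-10, v_2(b)=-4; units ≡ 1, 5 (mod 8); ε·ε+αω+βω = 0·0+-10·1+-4·0 ≡ 0  ⇒  (a,b)_2 = +1.
v=5: a=5^0·(≡1), b=5^2·(≡1) mod 5; (1|5)=+1, (1|5)=+1; (−1)^{0·2·2}·(+1)^2·(+1)^0 = +1.
v=29: a=29^1·(≡23), b=29^2·(≡24) mod 29; (23|29)=+1, (24|29)=+1; (−1)^{1·2·14}·(+1)^2·(+1)^1 = +1.
v=∞: -12964479 < 0 and -447051 < 0  ⇒  (a,b)_∞ = -1.
v=31: a=31^1·(≡24), b=31^1·(≡28) mod 31; (24|31)=-1, (28|31)=+1; (−1)^{1·1·15}·(-1)^1·(+1)^1 = +1.
v=23: a=23^3·(≡22), b=23^3·(≡7) mod 23; (22|23)=-1, (7|23)=-1; (−1)^{3·3·11}·(-1)^3·(-1)^3 = -1.
v=19: a=19^1·(≡9), b=19^1·(≡10) mod 19; (9|19)=+1, (10|19)=-1; (−1)^{1·1·9}·(+1)^1·(-1)^1 = +1.
v=3: a=3^1·(≡1), b=3^-1·(≡2) mod 3; (1|3)=+1, (2|3)=-1; (−1)^{1·-1·1}·(+1)^-1·(-1)^1 = +1.
v=11: a=11^1·(≡6), b=11^5·(≡9) mod 11; (6|11)=-1, (9|11)=+1; (−1)^{1·5·5}·(-1)^5·(+1)^1 = +1.
(-12964479, -447051 / ℚ) ramifies at {23, ∞}: a division algebra.

[23, inf]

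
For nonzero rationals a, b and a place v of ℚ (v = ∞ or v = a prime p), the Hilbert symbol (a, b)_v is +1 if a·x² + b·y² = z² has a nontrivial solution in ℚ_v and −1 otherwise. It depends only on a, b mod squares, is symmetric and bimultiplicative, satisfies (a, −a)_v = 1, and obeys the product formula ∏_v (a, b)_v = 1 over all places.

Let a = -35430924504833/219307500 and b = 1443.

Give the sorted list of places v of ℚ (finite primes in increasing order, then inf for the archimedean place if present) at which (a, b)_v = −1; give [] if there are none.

(a, b) ≡ (-13299, 1443) mod (ℚ^×)²; places V = {2, 3, 5, 11, 13, 19, 23, 31, 37, ∞}.
(a,b)_∞: sgn(-13299)=−, sgn(1443)=+, so +1.
(a,b)_11: α=1, u≡4; β=0, v≡2 (mod 11); (4|11)=+1, (2|11)=-1; sign (−1)^0·+1^0·-1^1 = -1.
(a,b)_37: α=0, u≡21; β=1, v≡2 (mod 37); (21|37)=+1, (2|37)=-1; sign (−1)^0·+1^1·-1^0 = +1.
(a,b)_23: α=4, u≡1; β=0, v≡17 (mod 23); (1|23)=+1, (17|23)=-1; sign (−1)^0·+1^0·-1^4 = +1.
(a,b)_19: α=-2, u≡17; β=0, v≡18 (mod 19); (17|19)=+1, (18|19)=-1; sign (−1)^0·+1^0·-1^-2 = +1.
(a,b)_3: α=-5, u≡1; β=1, v≡1 (mod 3); (1|3)=+1, (1|3)=+1; sign (−1)^1·+1^1·+1^-5 = -1.
(a,b)_5: α=-4, u≡1; β=0, v≡3 (mod 5); (1|5)=+1, (3|5)=-1; sign (−1)^0·+1^0·-1^-4 = +1.
(a,b)_13: α=5, u≡12; β=1, v≡7 (mod 13); (12|13)=+1, (7|13)=-1; sign (−1)^0·+1^1·-1^5 = -1.
(a,b)_2: α=-2, β=0; u≡5, v≡3 (mod 8); ε(u)ε(v)=0·1, αω(v)=-2·1, βω(u)=0·1; sum ≡ 0  ⇒  +1.
(a,b)_31: α=1, u≡1; β=0, v≡17 (mod 31); (1|31)=+1, (17|31)=-1; sign (−1)^0·+1^0·-1^1 = -1.
Ram(-13299, 1443) = {3, 11, 13, 31}; no ℚ_3-point on the conic.

[3, 11, 13, 31]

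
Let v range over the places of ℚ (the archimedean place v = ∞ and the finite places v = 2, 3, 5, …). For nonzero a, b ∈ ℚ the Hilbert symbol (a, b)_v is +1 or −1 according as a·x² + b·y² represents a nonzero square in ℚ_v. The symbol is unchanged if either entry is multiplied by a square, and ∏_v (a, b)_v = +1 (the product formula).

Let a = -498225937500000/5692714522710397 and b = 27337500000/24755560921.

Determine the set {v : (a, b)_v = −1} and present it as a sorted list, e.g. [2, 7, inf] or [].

[2, 13]

(a, b) ≡ (-78, 6) mod (ℚ^×)²; places V = {2, 3, 5, 7, 13, 19, ∞}.
(a,b)_5: α=10, u≡2; β=8, v≡4 (mod 5); (2|5)=-1, (4|5)=+1; sign (−1)^0·-1^8·+1^10 = +1.
(a,b)_3: α=13, u≡1; β=7, v≡2 (mod 3); (1|3)=+1, (2|3)=-1; sign (−1)^1·+1^7·-1^13 = +1.
(a,b)_7: α=-6, u≡5; β=-4, v≡5 (mod 7); (5|7)=-1, (5|7)=-1; sign (−1)^0·-1^-4·-1^-6 = +1.
(a,b)_∞: sgn(-78)=−, sgn(6)=+, so +1.
(a,b)_2: α=5, β=5; u≡1, v≡3 (mod 8); ε(u)ε(v)=0·1, αω(v)=5·1, βω(u)=5·0; sum ≡ 1  ⇒  -1.
(a,b)_13: α=-5, u≡11; β=-4, v≡8 (mod 13); (11|13)=-1, (8|13)=-1; sign (−1)^0·-1^-4·-1^-5 = -1.
(a,b)_19: α=-4, u≡11; β=-2, v≡1 (mod 19); (11|19)=+1, (1|19)=+1; sign (−1)^0·+1^-2·+1^-4 = +1.
|Ram(-78, 6)| = 2, even; anisotropic at {2, 13}.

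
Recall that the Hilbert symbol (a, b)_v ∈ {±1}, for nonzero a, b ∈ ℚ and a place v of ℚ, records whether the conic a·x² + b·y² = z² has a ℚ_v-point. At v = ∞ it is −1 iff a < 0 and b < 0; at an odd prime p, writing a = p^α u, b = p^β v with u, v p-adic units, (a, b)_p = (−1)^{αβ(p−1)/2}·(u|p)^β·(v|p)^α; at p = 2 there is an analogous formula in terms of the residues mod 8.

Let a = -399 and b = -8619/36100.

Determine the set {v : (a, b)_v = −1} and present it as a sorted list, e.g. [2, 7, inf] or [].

[7, inf]

Mod squares: a ≡ -399, b ≡ -51. Check v ∈ {∞, 2, 3, 5, 7, 13, 17, 19}.
v=2: v_2(a)=0, v_2(b)=-2; units ≡ 1, 5 (mod 8); ε·ε+αω+βω = 0·0+0·1+-2·0 ≡ 0  ⇒  (a,b)_2 = +1.
v=13: a=13^0·(≡4), b=13^2·(≡12) mod 13; (4|13)=+1, (12|13)=+1; (−1)^{0·2·6}·(+1)^2·(+1)^0 = +1.
v=7: a=7^1·(≡6), b=7^0·(≡5) mod 7; (6|7)=-1, (5|7)=-1; (−1)^{1·0·3}·(-1)^0·(-1)^1 = -1.
v=3: a=3^1·(≡2), b=3^1·(≡1) mod 3; (2|3)=-1, (1|3)=+1; (−1)^{1·1·1}·(-1)^1·(+1)^1 = +1.
v=17: a=17^0·(≡9), b=17^1·(≡6) mod 17; (9|17)=+1, (6|17)=-1; (−1)^{0·1·8}·(+1)^1·(-1)^0 = +1.
v=19: a=19^1·(≡17), b=19^-2·(≡9) mod 19; (17|19)=+1, (9|19)=+1; (−1)^{1·-2·9}·(+1)^-2·(+1)^1 = +1.
v=∞: -399 < 0 and -51 < 0  ⇒  (a,b)_∞ = -1.
v=5: a=5^0·(≡1), b=5^-2·(≡4) mod 5; (1|5)=+1, (4|5)=+1; (−1)^{0·-2·2}·(+1)^-2·(+1)^0 = +1.
|Ram(-399, -51)| = 2, even; anisotropic at {7, ∞}.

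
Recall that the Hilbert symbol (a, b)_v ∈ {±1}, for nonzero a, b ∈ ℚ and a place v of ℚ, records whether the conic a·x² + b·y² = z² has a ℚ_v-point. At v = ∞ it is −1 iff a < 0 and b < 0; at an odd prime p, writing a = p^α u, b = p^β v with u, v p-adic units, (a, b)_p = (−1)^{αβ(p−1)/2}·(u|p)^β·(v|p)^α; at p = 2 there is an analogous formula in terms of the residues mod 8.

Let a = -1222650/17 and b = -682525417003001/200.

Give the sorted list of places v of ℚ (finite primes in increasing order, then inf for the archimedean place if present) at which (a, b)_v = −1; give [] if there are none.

(a, b) ≡ (-92378, -418) mod (ℚ^×)²; places V = {2, 3, 5, 11, 13, 17, 19, 37, ∞}.
(a,b)_19: α=1, u≡8; β=1, v≡17 (mod 19); (8|19)=-1, (17|19)=+1; sign (−1)^1·-1^1·+1^1 = +1.
(a,b)_17: α=-1, u≡7; β=4, v≡7 (mod 17); (7|17)=-1, (7|17)=-1; sign (−1)^0·-1^4·-1^-1 = -1.
(a,b)_11: α=1, u≡10; β=1, v≡2 (mod 11); (10|11)=-1, (2|11)=-1; sign (−1)^1·-1^1·-1^1 = -1.
(a,b)_13: α=1, u≡11; β=4, v≡11 (mod 13); (11|13)=-1, (11|13)=-1; sign (−1)^0·-1^4·-1^1 = -1.
(a,b)_3: α=2, u≡1; β=0, v≡2 (mod 3); (1|3)=+1, (2|3)=-1; sign (−1)^0·+1^0·-1^2 = +1.
(a,b)_5: α=2, u≡2; β=-2, v≡3 (mod 5); (2|5)=-1, (3|5)=-1; sign (−1)^0·-1^-2·-1^2 = +1.
(a,b)_2: α=1, β=-3; u≡3, v≡7 (mod 8); ε(u)ε(v)=1·1, αω(v)=1·0, βω(u)=-3·1; sum ≡ 0  ⇒  +1.
(a,b)_∞: sgn(-92378)=−, sgn(-418)=−, so -1.
(a,b)_37: α=0, u≡27; β=2, v≡28 (mod 37); (27|37)=+1, (28|37)=+1; sign (−1)^0·+1^2·+1^0 = +1.
Ram(-92378, -418) = {11, 13, 17, ∞}; no ℚ_11-point on the conic.

[11, 13, 17, inf]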